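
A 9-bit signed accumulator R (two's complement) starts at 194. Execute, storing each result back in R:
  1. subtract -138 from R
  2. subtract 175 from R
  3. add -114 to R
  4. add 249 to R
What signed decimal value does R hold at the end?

-220

Start: R = 194 = 011000010.
R = 194 − (-138) = 332; wraps to -180 = 101001100
R = -180 − 175 = -355; wraps to 157 = 010011101
R = 157 + (-114) = 43 = 000101011
R = 43 + 249 = 292; wraps to -220 = 100100100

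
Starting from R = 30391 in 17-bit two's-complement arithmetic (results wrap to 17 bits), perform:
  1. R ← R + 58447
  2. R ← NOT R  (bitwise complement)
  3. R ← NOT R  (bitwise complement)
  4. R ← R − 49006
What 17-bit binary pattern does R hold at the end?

01001101110011000

Start: R = 30391 = 00111011010110111.
R = 30391 + 58447 = 88838; wraps to -42234 = 10101101100000110
R = NOT 10101101100000110 = 01010010011111001 = 42233
R = NOT 01010010011111001 = 10101101100000110 = -42234
R = -42234 − 49006 = -91240; wraps to 39832 = 01001101110011000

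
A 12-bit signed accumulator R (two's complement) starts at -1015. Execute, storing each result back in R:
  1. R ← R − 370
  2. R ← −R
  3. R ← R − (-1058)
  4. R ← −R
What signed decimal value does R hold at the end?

1653

Start: R = -1015 = 110000001001.
R = -1015 − 370 = -1385 = 101010010111
R = −(-1385) = 1385 = 010101101001
R = 1385 − (-1058) = 2443; wraps to -1653 = 100110001011
R = −(-1653) = 1653 = 011001110101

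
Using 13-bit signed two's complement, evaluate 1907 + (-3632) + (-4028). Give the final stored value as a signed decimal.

2439

1907 + (-3632) = -1725 (1100101000011)
-1725 + (-4028) = -5753 → wraps to 2439 (0100110000111)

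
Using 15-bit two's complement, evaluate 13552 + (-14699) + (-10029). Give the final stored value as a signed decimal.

13552 + (-14699) = -1147 (111101110000101)
-1147 + (-10029) = -11176 (101010001011000)

-11176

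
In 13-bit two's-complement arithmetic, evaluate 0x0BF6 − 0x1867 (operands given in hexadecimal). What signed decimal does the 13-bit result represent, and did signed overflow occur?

-3185; overflow

0x0BF6 = 0101111110110 = 3062 (signed)
0x1867 = 1100001100111 = -1945 (signed)
Subtract via negate-and-add: invert 1100001100111 + 1 = 0011110011001 (i.e. 1945).
  0101111110110
+ 0011110011001
= 1001110001111
Result 1001110001111: MSB = 1 → 5007 − 8192 = -3185.
Both addends (after negating the subtrahend) are non-negative but the stored result is negative: signed overflow. The true value 3062 − (-1945) = 5007 lies outside [-4096, 4095].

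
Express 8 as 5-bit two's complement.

8 is non-negative, so write it directly in 5 bits: 01000.

01000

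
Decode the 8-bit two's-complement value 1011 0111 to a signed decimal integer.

-73

MSB is 1, so the value is negative.
Unsigned reading: 183. Subtract 2^8 = 256: 183 − 256 = -73.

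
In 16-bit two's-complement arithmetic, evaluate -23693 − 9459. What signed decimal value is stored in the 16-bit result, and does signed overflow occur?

32384; overflow

-23693 → 1010001101110011
9459 → 0010010011110011
Subtract via negate-and-add: invert 0010010011110011 + 1 = 1101101100001101 (i.e. -9459).
  1010001101110011
+ 1101101100001101
= 0111111010000000  (discard carry-out 1)
Result 0111111010000000: MSB = 0 → value 32384.
Both addends (after negating the subtrahend) are negative but the stored result is non-negative: signed overflow. The true value -23693 − 9459 = -33152 lies outside [-32768, 32767].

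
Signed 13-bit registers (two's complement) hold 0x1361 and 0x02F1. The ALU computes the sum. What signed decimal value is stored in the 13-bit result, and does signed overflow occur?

-2478; no overflow

0x1361 = 1001101100001 = -3231 (signed)
0x02F1 = 0001011110001 = 753 (signed)
  1001101100001
+ 0001011110001
= 1011001010010
Result 1011001010010: MSB = 1 → 5714 − 8192 = -2478.
Addends have opposite signs, so signed overflow cannot occur.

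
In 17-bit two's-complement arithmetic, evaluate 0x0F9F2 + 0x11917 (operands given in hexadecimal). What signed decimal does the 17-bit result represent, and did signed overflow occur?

0x0F9F2 = 01111100111110010 = 63986 (signed)
0x11917 = 10001100100010111 = -59113 (signed)
  01111100111110010
+ 10001100100010111
= 00001001100001001  (discard carry-out 1)
Result 00001001100001001: MSB = 0 → value 4873.
Addends have opposite signs, so signed overflow cannot occur.

4873; no overflow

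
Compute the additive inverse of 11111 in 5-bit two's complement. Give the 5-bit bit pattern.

Invert: 00000. Add 1: 00001.
Check: 11111 = -1, 00001 = 1.

00001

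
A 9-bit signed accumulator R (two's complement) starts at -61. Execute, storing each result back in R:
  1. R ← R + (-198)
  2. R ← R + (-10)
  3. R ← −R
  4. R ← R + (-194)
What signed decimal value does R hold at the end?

75

Start: R = -61 = 111000011.
R = -61 + (-198) = -259; wraps to 253 = 011111101
R = 253 + (-10) = 243 = 011110011
R = −(243) = -243 = 100001101
R = -243 + (-194) = -437; wraps to 75 = 001001011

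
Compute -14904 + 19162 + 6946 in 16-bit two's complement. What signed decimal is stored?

11204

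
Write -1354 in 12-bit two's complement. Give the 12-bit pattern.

101010110110

|-1354| = 1354 = 010101001010 in 12 bits.
Invert the bits: 101010110101. Add 1: 101010110110.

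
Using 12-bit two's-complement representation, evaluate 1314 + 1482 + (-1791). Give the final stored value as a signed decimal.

1314 + 1482 = 2796 → wraps to -1300 (101011101100)
-1300 + (-1791) = -3091 → wraps to 1005 (001111101101)

1005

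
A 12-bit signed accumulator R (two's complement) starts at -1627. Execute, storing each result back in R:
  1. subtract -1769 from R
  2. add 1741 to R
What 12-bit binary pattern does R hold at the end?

Start: R = -1627 = 100110100101.
R = -1627 − (-1769) = 142 = 000010001110
R = 142 + 1741 = 1883 = 011101011011

011101011011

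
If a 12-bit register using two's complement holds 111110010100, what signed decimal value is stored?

MSB is 1, so the value is negative.
Unsigned reading: 3988. Subtract 2^12 = 4096: 3988 − 4096 = -108.

-108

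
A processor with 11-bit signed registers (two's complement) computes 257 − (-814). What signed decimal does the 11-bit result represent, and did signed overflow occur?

257 → 00100000001
-814 → 10011010010
Subtract via negate-and-add: invert 10011010010 + 1 = 01100101110 (i.e. 814).
  00100000001
+ 01100101110
= 10000101111
Result 10000101111: MSB = 1 → 1071 − 2048 = -977.
Both addends (after negating the subtrahend) are non-negative but the stored result is negative: signed overflow. The true value 257 − (-814) = 1071 lies outside [-1024, 1023].

-977; overflow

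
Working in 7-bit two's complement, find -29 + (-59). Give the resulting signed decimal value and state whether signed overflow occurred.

40; overflow

-29 → 1100011
-59 → 1000101
  1100011
+ 1000101
= 0101000  (discard carry-out 1)
Result 0101000: MSB = 0 → value 40.
Both addends are negative but the stored result is non-negative: signed overflow. The true value -29 + (-59) = -88 lies outside [-64, 63].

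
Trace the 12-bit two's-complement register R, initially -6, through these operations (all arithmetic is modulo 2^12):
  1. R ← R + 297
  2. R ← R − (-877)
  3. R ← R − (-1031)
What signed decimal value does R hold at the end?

Start: R = -6 = 111111111010.
R = -6 + 297 = 291 = 000100100011
R = 291 − (-877) = 1168 = 010010010000
R = 1168 − (-1031) = 2199; wraps to -1897 = 100010010111

-1897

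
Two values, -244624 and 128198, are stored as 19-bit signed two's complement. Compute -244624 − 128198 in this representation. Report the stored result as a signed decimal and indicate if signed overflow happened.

-244624 → 1000100010001110000
128198 → 0011111010011000110
Subtract via negate-and-add: invert 0011111010011000110 + 1 = 1100000101100111010 (i.e. -128198).
  1000100010001110000
+ 1100000101100111010
= 0100100111110101010  (discard carry-out 1)
Result 0100100111110101010: MSB = 0 → value 151466.
Both addends (after negating the subtrahend) are negative but the stored result is non-negative: signed overflow. The true value -244624 − 128198 = -372822 lies outside [-262144, 262143].

151466; overflow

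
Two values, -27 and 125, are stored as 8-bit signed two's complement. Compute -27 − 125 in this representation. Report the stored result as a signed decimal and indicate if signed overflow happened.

104; overflow

-27 → 11100101
125 → 01111101
Subtract via negate-and-add: invert 01111101 + 1 = 10000011 (i.e. -125).
  11100101
+ 10000011
= 01101000  (discard carry-out 1)
Result 01101000: MSB = 0 → value 104.
Both addends (after negating the subtrahend) are negative but the stored result is non-negative: signed overflow. The true value -27 − 125 = -152 lies outside [-128, 127].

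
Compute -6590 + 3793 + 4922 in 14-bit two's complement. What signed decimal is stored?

2125

-6590 + 3793 = -2797 (11010100010011)
-2797 + 4922 = 2125 (00100001001101)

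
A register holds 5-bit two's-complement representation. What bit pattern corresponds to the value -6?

|-6| = 6 = 00110 in 5 bits.
Invert the bits: 11001. Add 1: 11010.
Check: 11010 reads as 26 − 32 = -6.

11010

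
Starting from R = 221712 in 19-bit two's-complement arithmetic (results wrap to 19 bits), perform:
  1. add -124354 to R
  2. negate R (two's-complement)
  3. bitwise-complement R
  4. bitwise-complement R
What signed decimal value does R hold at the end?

Start: R = 221712 = 0110110001000010000.
R = 221712 + (-124354) = 97358 = 0010111110001001110
R = −(97358) = -97358 = 1101000001110110010
R = NOT 1101000001110110010 = 0010111110001001101 = 97357
R = NOT 0010111110001001101 = 1101000001110110010 = -97358

-97358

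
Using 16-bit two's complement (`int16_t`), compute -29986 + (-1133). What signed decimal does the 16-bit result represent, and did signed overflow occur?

-31119; no overflow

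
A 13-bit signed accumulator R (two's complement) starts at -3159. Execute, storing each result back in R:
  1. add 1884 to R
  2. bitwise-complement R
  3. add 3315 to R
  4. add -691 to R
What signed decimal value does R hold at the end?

3898

Start: R = -3159 = 1001110101001.
R = -3159 + 1884 = -1275 = 1101100000101
R = NOT 1101100000101 = 0010011111010 = 1274
R = 1274 + 3315 = 4589; wraps to -3603 = 1000111101101
R = -3603 + (-691) = -4294; wraps to 3898 = 0111100111010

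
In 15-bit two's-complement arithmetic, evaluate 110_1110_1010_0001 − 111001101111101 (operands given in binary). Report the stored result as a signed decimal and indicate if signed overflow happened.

110_1110_1010_0001 → 110111010100001 = -4447 (signed)
111001101111101 = -3203 (signed)
Subtract via negate-and-add: invert 111001101111101 + 1 = 000110010000011 (i.e. 3203).
  110111010100001
+ 000110010000011
= 111101100100100
Result 111101100100100: MSB = 1 → 31524 − 32768 = -1244.
Addends (after negating the subtrahend) have opposite signs, so signed overflow cannot occur.

-1244; no overflow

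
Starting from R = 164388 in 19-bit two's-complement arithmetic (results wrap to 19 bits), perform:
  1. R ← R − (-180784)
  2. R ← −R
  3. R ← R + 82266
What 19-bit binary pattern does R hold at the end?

Start: R = 164388 = 0101000001000100100.
R = 164388 − (-180784) = 345172; wraps to -179116 = 1010100010001010100
R = −(-179116) = 179116 = 0101011101110101100
R = 179116 + 82266 = 261382 = 0111111110100000110

0111111110100000110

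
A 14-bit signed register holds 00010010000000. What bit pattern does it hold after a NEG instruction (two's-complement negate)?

11101110000000

Invert: 11101101111111. Add 1: 11101110000000.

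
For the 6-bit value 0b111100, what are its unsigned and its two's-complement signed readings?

unsigned = 60, signed = -4

Unsigned: 111100 = 60.
Signed: MSB=1 → 60 − 64 = -4.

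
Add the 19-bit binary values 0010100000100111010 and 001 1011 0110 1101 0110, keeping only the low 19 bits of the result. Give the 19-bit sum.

0101111100000010000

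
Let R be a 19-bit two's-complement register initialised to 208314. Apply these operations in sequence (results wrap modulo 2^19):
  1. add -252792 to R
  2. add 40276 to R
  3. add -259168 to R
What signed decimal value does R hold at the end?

260918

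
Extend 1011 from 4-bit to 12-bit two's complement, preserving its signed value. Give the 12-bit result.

111111111011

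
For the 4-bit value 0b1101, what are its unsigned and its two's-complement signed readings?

Unsigned: 1101 = 13.
Signed: MSB=1 → 13 − 16 = -3.

unsigned = 13, signed = -3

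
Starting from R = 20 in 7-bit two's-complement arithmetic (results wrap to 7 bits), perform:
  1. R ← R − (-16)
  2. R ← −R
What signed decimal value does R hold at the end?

Start: R = 20 = 0010100.
R = 20 − (-16) = 36 = 0100100
R = −(36) = -36 = 1011100

-36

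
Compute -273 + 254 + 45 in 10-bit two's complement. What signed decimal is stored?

26

-273 + 254 = -19 (1111101101)
-19 + 45 = 26 (0000011010)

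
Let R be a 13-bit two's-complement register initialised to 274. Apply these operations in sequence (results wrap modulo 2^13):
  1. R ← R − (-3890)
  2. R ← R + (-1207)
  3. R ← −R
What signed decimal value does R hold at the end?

-2957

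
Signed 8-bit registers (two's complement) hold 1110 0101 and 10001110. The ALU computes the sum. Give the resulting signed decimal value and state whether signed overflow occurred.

115; overflow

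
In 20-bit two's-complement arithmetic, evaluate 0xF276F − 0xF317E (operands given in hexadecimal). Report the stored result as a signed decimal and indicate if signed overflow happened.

-2575; no overflow

0xF276F = 11110010011101101111 = -55441 (signed)
0xF317E = 11110011000101111110 = -52866 (signed)
Subtract via negate-and-add: invert 11110011000101111110 + 1 = 00001100111010000010 (i.e. 52866).
  11110010011101101111
+ 00001100111010000010
= 11111111010111110001
Result 11111111010111110001: MSB = 1 → 1046001 − 1048576 = -2575.
Addends (after negating the subtrahend) have opposite signs, so signed overflow cannot occur.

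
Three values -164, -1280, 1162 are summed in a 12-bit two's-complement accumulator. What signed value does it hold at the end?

-282

-164 + (-1280) = -1444 (101001011100)
-1444 + 1162 = -282 (111011100110)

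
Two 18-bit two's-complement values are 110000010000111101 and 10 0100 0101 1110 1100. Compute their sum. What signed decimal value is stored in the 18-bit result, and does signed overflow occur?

110000010000111101 = -64451 (signed)
10 0100 0101 1110 1100 → 100100010111101100 = -113172 (signed)
  110000010000111101
+ 100100010111101100
= 010100101000101001  (discard carry-out 1)
Result 010100101000101001: MSB = 0 → value 84521.
Both addends are negative but the stored result is non-negative: signed overflow. The true value -64451 + (-113172) = -177623 lies outside [-131072, 131071].

84521; overflow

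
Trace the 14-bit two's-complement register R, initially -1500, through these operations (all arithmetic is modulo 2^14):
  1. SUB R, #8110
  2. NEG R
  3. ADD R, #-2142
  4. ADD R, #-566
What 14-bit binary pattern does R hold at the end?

01101011110110

Start: R = -1500 = 11101000100100.
R = -1500 − 8110 = -9610; wraps to 6774 = 01101001110110
R = −(6774) = -6774 = 10010110001010
R = -6774 + (-2142) = -8916; wraps to 7468 = 01110100101100
R = 7468 + (-566) = 6902 = 01101011110110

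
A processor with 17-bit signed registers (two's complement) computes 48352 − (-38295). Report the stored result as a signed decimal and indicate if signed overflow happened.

48352 → 01011110011100000
-38295 → 10110101001101001
Subtract via negate-and-add: invert 10110101001101001 + 1 = 01001010110010111 (i.e. 38295).
  01011110011100000
+ 01001010110010111
= 10101001001110111
Result 10101001001110111: MSB = 1 → 86647 − 131072 = -44425.
Both addends (after negating the subtrahend) are non-negative but the stored result is negative: signed overflow. The true value 48352 − (-38295) = 86647 lies outside [-65536, 65535].

-44425; overflow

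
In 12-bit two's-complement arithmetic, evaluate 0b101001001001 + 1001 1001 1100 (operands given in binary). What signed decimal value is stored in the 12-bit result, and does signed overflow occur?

0b101001001001 → 101001001001 = -1463 (signed)
1001 1001 1100 → 100110011100 = -1636 (signed)
  101001001001
+ 100110011100
= 001111100101  (discard carry-out 1)
Result 001111100101: MSB = 0 → value 997.
Both addends are negative but the stored result is non-negative: signed overflow. The true value -1463 + (-1636) = -3099 lies outside [-2048, 2047].

997; overflow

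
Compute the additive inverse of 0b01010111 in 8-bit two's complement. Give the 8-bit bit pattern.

Invert: 10101000. Add 1: 10101001.
Check: 01010111 = 87, 10101001 = -87.

10101001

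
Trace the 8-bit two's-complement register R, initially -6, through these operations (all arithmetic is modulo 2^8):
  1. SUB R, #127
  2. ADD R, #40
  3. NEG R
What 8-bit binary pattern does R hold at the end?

Start: R = -6 = 11111010.
R = -6 − 127 = -133; wraps to 123 = 01111011
R = 123 + 40 = 163; wraps to -93 = 10100011
R = −(-93) = 93 = 01011101

01011101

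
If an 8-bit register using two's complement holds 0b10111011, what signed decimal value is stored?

-69

MSB is 1, so the value is negative.
Invert: 01000100. Add 1: 01000101 = 69. So the value is −69.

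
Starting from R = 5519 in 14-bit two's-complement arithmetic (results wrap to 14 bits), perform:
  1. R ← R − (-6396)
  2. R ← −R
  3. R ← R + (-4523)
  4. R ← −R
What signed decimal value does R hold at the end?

Start: R = 5519 = 01010110001111.
R = 5519 − (-6396) = 11915; wraps to -4469 = 10111010001011
R = −(-4469) = 4469 = 01000101110101
R = 4469 + (-4523) = -54 = 11111111001010
R = −(-54) = 54 = 00000000110110

54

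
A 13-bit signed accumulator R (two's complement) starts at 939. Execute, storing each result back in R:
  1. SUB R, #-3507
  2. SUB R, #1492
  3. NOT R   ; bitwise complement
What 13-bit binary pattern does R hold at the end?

1010001110101

Start: R = 939 = 0001110101011.
R = 939 − (-3507) = 4446; wraps to -3746 = 1000101011110
R = -3746 − 1492 = -5238; wraps to 2954 = 0101110001010
R = NOT 0101110001010 = 1010001110101 = -2955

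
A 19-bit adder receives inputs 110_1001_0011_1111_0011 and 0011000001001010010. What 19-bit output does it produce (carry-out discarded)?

0000001011001000101

  1101001001111110011
+ 0011000001001010010
= 0000001011001000101  (discard carry-out 1)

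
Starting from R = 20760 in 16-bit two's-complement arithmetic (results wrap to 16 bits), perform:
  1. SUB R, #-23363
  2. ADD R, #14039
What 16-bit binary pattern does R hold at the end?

Start: R = 20760 = 0101000100011000.
R = 20760 − (-23363) = 44123; wraps to -21413 = 1010110001011011
R = -21413 + 14039 = -7374 = 1110001100110010

1110001100110010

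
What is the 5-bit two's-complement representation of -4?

|-4| = 4 = 00100 in 5 bits.
Invert the bits: 11011. Add 1: 11100.
Check: 11100 reads as 28 − 32 = -4.

11100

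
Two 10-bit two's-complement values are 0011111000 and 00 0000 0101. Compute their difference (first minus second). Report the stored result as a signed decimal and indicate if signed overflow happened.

0011111000 = 248 (signed)
00 0000 0101 → 0000000101 = 5 (signed)
Subtract via negate-and-add: invert 0000000101 + 1 = 1111111011 (i.e. -5).
  0011111000
+ 1111111011
= 0011110011  (discard carry-out 1)
Result 0011110011: MSB = 0 → value 243.
Addends (after negating the subtrahend) have opposite signs, so signed overflow cannot occur.

243; no overflow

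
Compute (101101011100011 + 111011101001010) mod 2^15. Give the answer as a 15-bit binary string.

  101101011100011
+ 111011101001010
= 101001000101101  (discard carry-out 1)

101001000101101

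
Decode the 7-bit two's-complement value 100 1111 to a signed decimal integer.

MSB is 1, so the value is negative.
Invert: 0110000. Add 1: 0110001 = 49. So the value is −49.

-49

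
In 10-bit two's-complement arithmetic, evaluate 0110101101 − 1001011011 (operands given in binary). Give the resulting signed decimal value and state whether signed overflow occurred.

-174; overflow

0110101101 = 429 (signed)
1001011011 = -421 (signed)
Subtract via negate-and-add: invert 1001011011 + 1 = 0110100101 (i.e. 421).
  0110101101
+ 0110100101
= 1101010010
Result 1101010010: MSB = 1 → 850 − 1024 = -174.
Both addends (after negating the subtrahend) are non-negative but the stored result is negative: signed overflow. The true value 429 − (-421) = 850 lies outside [-512, 511].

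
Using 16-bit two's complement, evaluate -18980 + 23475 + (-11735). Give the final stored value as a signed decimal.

-7240

-18980 + 23475 = 4495 (0001000110001111)
4495 + (-11735) = -7240 (1110001110111000)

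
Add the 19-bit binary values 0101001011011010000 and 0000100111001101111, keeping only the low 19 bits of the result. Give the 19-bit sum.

0101110010100111111

  0101001011011010000
+ 0000100111001101111
= 0101110010100111111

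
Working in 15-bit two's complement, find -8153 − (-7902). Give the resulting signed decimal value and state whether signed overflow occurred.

-251; no overflow

-8153 → 110000000100111
-7902 → 110000100100010
Subtract via negate-and-add: invert 110000100100010 + 1 = 001111011011110 (i.e. 7902).
  110000000100111
+ 001111011011110
= 111111100000101
Result 111111100000101: MSB = 1 → 32517 − 32768 = -251.
Addends (after negating the subtrahend) have opposite signs, so signed overflow cannot occur.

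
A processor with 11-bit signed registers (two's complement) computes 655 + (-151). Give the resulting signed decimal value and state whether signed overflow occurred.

504; no overflow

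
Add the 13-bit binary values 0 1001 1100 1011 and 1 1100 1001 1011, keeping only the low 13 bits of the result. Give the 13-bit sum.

  0100111001011
+ 1110010011011
= 0011001100110  (discard carry-out 1)

0011001100110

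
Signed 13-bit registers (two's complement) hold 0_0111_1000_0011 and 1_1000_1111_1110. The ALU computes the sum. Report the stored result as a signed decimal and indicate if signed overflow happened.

0_0111_1000_0011 → 0011110000011 = 1923 (signed)
1_1000_1111_1110 → 1100011111110 = -1794 (signed)
  0011110000011
+ 1100011111110
= 0000010000001  (discard carry-out 1)
Result 0000010000001: MSB = 0 → value 129.
Addends have opposite signs, so signed overflow cannot occur.

129; no overflow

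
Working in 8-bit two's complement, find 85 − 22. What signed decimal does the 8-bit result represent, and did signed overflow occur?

85 → 01010101
22 → 00010110
Subtract via negate-and-add: invert 00010110 + 1 = 11101010 (i.e. -22).
  01010101
+ 11101010
= 00111111  (discard carry-out 1)
Result 00111111: MSB = 0 → value 63.
Addends (after negating the subtrahend) have opposite signs, so signed overflow cannot occur.

63; no overflow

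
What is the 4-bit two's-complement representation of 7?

0111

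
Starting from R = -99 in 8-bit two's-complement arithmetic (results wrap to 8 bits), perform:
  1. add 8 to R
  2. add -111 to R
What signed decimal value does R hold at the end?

54

Start: R = -99 = 10011101.
R = -99 + 8 = -91 = 10100101
R = -91 + (-111) = -202; wraps to 54 = 00110110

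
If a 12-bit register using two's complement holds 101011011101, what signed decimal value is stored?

MSB is 1, so the value is negative.
Unsigned reading: 2781. Subtract 2^12 = 4096: 2781 − 4096 = -1315.

-1315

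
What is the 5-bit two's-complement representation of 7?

00111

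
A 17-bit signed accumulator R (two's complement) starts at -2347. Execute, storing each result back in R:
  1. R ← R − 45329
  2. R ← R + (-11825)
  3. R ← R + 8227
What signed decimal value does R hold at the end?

Start: R = -2347 = 11111011011010101.
R = -2347 − 45329 = -47676 = 10100010111000100
R = -47676 + (-11825) = -59501 = 10001011110010011
R = -59501 + 8227 = -51274 = 10011011110110110

-51274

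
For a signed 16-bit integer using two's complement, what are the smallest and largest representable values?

min = -32768, max = 32767

Minimum: −2^15 = -32768.
Maximum: 2^15 − 1 = 32767.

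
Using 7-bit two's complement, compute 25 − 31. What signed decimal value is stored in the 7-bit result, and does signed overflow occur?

-6; no overflow

25 → 0011001
31 → 0011111
Subtract via negate-and-add: invert 0011111 + 1 = 1100001 (i.e. -31).
  0011001
+ 1100001
= 1111010
Result 1111010: MSB = 1 → 122 − 128 = -6.
Addends (after negating the subtrahend) have opposite signs, so signed overflow cannot occur.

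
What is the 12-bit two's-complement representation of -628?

110110001100

|-628| = 628 = 001001110100 in 12 bits.
Invert the bits: 110110001011. Add 1: 110110001100.
Check: 110110001100 reads as 3468 − 4096 = -628.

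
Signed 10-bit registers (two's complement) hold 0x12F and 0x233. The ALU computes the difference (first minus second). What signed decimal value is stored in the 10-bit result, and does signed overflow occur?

-260; overflow

0x12F = 0100101111 = 303 (signed)
0x233 = 1000110011 = -461 (signed)
Subtract via negate-and-add: invert 1000110011 + 1 = 0111001101 (i.e. 461).
  0100101111
+ 0111001101
= 1011111100
Result 1011111100: MSB = 1 → 764 − 1024 = -260.
Both addends (after negating the subtrahend) are non-negative but the stored result is negative: signed overflow. The true value 303 − (-461) = 764 lies outside [-512, 511].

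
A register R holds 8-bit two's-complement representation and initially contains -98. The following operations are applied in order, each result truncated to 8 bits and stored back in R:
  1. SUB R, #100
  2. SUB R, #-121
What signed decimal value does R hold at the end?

Start: R = -98 = 10011110.
R = -98 − 100 = -198; wraps to 58 = 00111010
R = 58 − (-121) = 179; wraps to -77 = 10110011

-77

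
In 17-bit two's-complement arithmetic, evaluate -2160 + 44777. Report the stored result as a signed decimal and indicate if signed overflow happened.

42617; no overflow

-2160 → 11111011110010000
44777 → 01010111011101001
  11111011110010000
+ 01010111011101001
= 01010011001111001  (discard carry-out 1)
Result 01010011001111001: MSB = 0 → value 42617.
Addends have opposite signs, so signed overflow cannot occur.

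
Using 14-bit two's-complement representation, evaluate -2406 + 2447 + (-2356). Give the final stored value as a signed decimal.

-2406 + 2447 = 41 (00000000101001)
41 + (-2356) = -2315 (11011011110101)

-2315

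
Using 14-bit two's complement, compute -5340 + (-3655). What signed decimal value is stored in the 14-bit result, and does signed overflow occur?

-5340 → 10101100100100
-3655 → 11000110111001
  10101100100100
+ 11000110111001
= 01110011011101  (discard carry-out 1)
Result 01110011011101: MSB = 0 → value 7389.
Both addends are negative but the stored result is non-negative: signed overflow. The true value -5340 + (-3655) = -8995 lies outside [-8192, 8191].

7389; overflow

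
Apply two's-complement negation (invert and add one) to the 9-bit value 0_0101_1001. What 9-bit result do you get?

110100111

Invert: 110100110. Add 1: 110100111.
Check: 001011001 = 89, 110100111 = -89.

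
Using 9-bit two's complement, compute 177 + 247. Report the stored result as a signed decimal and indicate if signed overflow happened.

177 → 010110001
247 → 011110111
  010110001
+ 011110111
= 110101000
Result 110101000: MSB = 1 → 424 − 512 = -88.
Both addends are non-negative but the stored result is negative: signed overflow. The true value 177 + 247 = 424 lies outside [-256, 255].

-88; overflow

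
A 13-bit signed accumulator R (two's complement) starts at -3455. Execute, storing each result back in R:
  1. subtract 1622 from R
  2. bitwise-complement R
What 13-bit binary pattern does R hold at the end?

1001111010100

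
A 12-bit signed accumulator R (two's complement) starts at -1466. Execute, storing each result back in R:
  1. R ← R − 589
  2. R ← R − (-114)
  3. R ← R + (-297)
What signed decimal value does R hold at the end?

1858

Start: R = -1466 = 101001000110.
R = -1466 − 589 = -2055; wraps to 2041 = 011111111001
R = 2041 − (-114) = 2155; wraps to -1941 = 100001101011
R = -1941 + (-297) = -2238; wraps to 1858 = 011101000010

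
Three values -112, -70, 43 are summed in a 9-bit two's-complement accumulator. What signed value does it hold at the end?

-112 + (-70) = -182 (101001010)
-182 + 43 = -139 (101110101)

-139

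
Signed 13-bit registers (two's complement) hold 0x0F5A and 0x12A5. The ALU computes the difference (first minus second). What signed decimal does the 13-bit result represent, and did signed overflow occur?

-843; overflow

0x0F5A = 0111101011010 = 3930 (signed)
0x12A5 = 1001010100101 = -3419 (signed)
Subtract via negate-and-add: invert 1001010100101 + 1 = 0110101011011 (i.e. 3419).
  0111101011010
+ 0110101011011
= 1110010110101
Result 1110010110101: MSB = 1 → 7349 − 8192 = -843.
Both addends (after negating the subtrahend) are non-negative but the stored result is negative: signed overflow. The true value 3930 − (-3419) = 7349 lies outside [-4096, 4095].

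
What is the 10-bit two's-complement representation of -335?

|-335| = 335 = 0101001111 in 10 bits.
Invert the bits: 1010110000. Add 1: 1010110001.
Check: 1010110001 reads as 689 − 1024 = -335.

1010110001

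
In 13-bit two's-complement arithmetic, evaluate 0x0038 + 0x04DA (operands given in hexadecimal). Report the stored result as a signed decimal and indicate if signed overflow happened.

1298; no overflow

0x0038 = 0000000111000 = 56 (signed)
0x04DA = 0010011011010 = 1242 (signed)
  0000000111000
+ 0010011011010
= 0010100010010
Result 0010100010010: MSB = 0 → value 1298.
Both addends are non-negative and so is the stored result: no signed overflow.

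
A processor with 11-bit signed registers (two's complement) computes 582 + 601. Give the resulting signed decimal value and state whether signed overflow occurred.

582 → 01001000110
601 → 01001011001
  01001000110
+ 01001011001
= 10010011111
Result 10010011111: MSB = 1 → 1183 − 2048 = -865.
Both addends are non-negative but the stored result is negative: signed overflow. The true value 582 + 601 = 1183 lies outside [-1024, 1023].

-865; overflow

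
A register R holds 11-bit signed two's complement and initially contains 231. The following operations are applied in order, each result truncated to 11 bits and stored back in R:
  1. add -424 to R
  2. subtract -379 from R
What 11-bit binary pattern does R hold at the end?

Start: R = 231 = 00011100111.
R = 231 + (-424) = -193 = 11100111111
R = -193 − (-379) = 186 = 00010111010

00010111010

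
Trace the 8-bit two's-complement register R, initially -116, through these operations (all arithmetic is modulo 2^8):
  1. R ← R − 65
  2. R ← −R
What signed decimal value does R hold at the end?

Start: R = -116 = 10001100.
R = -116 − 65 = -181; wraps to 75 = 01001011
R = −(75) = -75 = 10110101

-75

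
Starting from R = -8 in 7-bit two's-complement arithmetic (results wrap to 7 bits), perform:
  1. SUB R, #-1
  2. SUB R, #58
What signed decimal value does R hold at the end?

Start: R = -8 = 1111000.
R = -8 − (-1) = -7 = 1111001
R = -7 − 58 = -65; wraps to 63 = 0111111

63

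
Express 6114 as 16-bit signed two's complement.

6114 is non-negative, so write it directly in 16 bits: 0001011111100010.

0001011111100010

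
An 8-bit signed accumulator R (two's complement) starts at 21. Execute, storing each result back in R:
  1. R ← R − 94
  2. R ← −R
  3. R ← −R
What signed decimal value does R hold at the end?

-73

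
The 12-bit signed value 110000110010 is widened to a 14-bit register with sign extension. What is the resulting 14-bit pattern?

11110000110010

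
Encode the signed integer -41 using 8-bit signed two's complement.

|-41| = 41 = 00101001 in 8 bits.
Invert the bits: 11010110. Add 1: 11010111.

11010111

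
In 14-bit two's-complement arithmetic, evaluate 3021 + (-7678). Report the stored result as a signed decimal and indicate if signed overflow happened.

3021 → 00101111001101
-7678 → 10001000000010
  00101111001101
+ 10001000000010
= 10110111001111
Result 10110111001111: MSB = 1 → 11727 − 16384 = -4657.
Addends have opposite signs, so signed overflow cannot occur.

-4657; no overflow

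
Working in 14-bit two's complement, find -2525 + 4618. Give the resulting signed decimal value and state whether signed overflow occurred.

2093; no overflow

-2525 → 11011000100011
4618 → 01001000001010
  11011000100011
+ 01001000001010
= 00100000101101  (discard carry-out 1)
Result 00100000101101: MSB = 0 → value 2093.
Addends have opposite signs, so signed overflow cannot occur.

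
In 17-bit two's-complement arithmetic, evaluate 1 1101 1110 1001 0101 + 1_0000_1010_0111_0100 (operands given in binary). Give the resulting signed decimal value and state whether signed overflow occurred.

59657; overflow

1 1101 1110 1001 0101 → 11101111010010101 = -8555 (signed)
1_0000_1010_0111_0100 → 10000101001110100 = -62860 (signed)
  11101111010010101
+ 10000101001110100
= 01110100100001001  (discard carry-out 1)
Result 01110100100001001: MSB = 0 → value 59657.
Both addends are negative but the stored result is non-negative: signed overflow. The true value -8555 + (-62860) = -71415 lies outside [-65536, 65535].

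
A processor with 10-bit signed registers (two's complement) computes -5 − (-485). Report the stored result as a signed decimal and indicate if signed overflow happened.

-5 → 1111111011
-485 → 1000011011
Subtract via negate-and-add: invert 1000011011 + 1 = 0111100101 (i.e. 485).
  1111111011
+ 0111100101
= 0111100000  (discard carry-out 1)
Result 0111100000: MSB = 0 → value 480.
Addends (after negating the subtrahend) have opposite signs, so signed overflow cannot occur.

480; no overflow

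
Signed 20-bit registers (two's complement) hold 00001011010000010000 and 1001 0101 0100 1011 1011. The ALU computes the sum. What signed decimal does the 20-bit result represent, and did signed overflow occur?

00001011010000010000 = 46096 (signed)
1001 0101 0100 1011 1011 → 10010101010010111011 = -437061 (signed)
  00001011010000010000
+ 10010101010010111011
= 10100000100011001011
Result 10100000100011001011: MSB = 1 → 657611 − 1048576 = -390965.
Addends have opposite signs, so signed overflow cannot occur.

-390965; no overflow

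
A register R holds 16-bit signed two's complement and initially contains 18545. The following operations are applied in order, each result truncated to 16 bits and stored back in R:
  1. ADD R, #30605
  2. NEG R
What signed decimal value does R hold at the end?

Start: R = 18545 = 0100100001110001.
R = 18545 + 30605 = 49150; wraps to -16386 = 1011111111111110
R = −(-16386) = 16386 = 0100000000000010

16386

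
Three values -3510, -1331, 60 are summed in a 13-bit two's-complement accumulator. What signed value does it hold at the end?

-3510 + (-1331) = -4841 → wraps to 3351 (0110100010111)
3351 + 60 = 3411 (0110101010011)

3411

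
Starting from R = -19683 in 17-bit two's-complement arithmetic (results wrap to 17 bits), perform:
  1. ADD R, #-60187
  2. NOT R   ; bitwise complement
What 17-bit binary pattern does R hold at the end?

10011011111111101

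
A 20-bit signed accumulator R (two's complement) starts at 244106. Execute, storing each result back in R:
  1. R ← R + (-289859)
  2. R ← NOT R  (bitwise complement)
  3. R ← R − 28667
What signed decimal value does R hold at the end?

17085

Start: R = 244106 = 00111011100110001010.
R = 244106 + (-289859) = -45753 = 11110100110101000111
R = NOT 11110100110101000111 = 00001011001010111000 = 45752
R = 45752 − 28667 = 17085 = 00000100001010111101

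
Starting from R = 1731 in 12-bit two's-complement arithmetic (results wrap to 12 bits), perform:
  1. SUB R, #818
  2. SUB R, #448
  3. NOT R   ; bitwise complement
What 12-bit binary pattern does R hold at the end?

Start: R = 1731 = 011011000011.
R = 1731 − 818 = 913 = 001110010001
R = 913 − 448 = 465 = 000111010001
R = NOT 000111010001 = 111000101110 = -466

111000101110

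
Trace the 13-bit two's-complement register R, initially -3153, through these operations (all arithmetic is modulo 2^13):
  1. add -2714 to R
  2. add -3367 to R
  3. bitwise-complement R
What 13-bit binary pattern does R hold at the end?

0010000010001

Start: R = -3153 = 1001110101111.
R = -3153 + (-2714) = -5867; wraps to 2325 = 0100100010101
R = 2325 + (-3367) = -1042 = 1101111101110
R = NOT 1101111101110 = 0010000010001 = 1041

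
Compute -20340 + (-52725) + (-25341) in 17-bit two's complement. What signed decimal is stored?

-20340 + (-52725) = -73065 → wraps to 58007 (01110001010010111)
58007 + (-25341) = 32666 (00111111110011010)

32666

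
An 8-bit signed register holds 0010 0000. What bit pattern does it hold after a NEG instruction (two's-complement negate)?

11100000

Invert: 11011111. Add 1: 11100000.
Check: 00100000 = 32, 11100000 = -32.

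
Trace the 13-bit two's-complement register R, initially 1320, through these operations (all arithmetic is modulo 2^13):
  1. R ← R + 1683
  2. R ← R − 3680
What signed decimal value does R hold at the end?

-677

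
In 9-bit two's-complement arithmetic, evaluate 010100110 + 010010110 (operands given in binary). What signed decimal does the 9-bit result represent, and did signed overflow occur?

-196; overflow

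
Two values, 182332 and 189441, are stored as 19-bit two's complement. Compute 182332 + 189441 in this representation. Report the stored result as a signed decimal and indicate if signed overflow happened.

182332 → 0101100100000111100
189441 → 0101110010000000001
  0101100100000111100
+ 0101110010000000001
= 1011010110000111101
Result 1011010110000111101: MSB = 1 → 371773 − 524288 = -152515.
Both addends are non-negative but the stored result is negative: signed overflow. The true value 182332 + 189441 = 371773 lies outside [-262144, 262143].

-152515; overflow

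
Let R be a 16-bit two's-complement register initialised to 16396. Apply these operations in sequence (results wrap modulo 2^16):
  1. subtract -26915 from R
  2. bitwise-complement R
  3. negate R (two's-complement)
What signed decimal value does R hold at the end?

Start: R = 16396 = 0100000000001100.
R = 16396 − (-26915) = 43311; wraps to -22225 = 1010100100101111
R = NOT 1010100100101111 = 0101011011010000 = 22224
R = −(22224) = -22224 = 1010100100110000

-22224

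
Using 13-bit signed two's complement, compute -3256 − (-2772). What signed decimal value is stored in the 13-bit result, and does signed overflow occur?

-3256 → 1001101001000
-2772 → 1010100101100
Subtract via negate-and-add: invert 1010100101100 + 1 = 0101011010100 (i.e. 2772).
  1001101001000
+ 0101011010100
= 1111000011100
Result 1111000011100: MSB = 1 → 7708 − 8192 = -484.
Addends (after negating the subtrahend) have opposite signs, so signed overflow cannot occur.

-484; no overflow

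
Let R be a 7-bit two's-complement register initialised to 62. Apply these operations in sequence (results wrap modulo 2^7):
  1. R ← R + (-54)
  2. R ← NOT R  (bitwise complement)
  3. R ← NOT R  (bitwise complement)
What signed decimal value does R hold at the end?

8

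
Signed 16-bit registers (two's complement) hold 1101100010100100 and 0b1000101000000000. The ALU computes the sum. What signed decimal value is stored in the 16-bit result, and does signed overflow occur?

25252; overflow

1101100010100100 = -10076 (signed)
0b1000101000000000 → 1000101000000000 = -30208 (signed)
  1101100010100100
+ 1000101000000000
= 0110001010100100  (discard carry-out 1)
Result 0110001010100100: MSB = 0 → value 25252.
Both addends are negative but the stored result is non-negative: signed overflow. The true value -10076 + (-30208) = -40284 lies outside [-32768, 32767].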